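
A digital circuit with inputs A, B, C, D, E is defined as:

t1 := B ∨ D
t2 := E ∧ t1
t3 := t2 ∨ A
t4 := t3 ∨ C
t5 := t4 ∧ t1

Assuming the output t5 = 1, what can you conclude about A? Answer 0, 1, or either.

either

Both values of A occur among assignments with t5 = 1:
  A=0: A=0, B=0, C=0, D=1, E=1
  A=1: A=1, B=0, C=0, D=1, E=0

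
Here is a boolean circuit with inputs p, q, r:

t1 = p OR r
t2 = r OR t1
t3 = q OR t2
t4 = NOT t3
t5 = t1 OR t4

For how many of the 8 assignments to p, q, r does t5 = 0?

t5 = t1 OR t4 must be 0, so both t1 = 0 and t4 = 0.
t1 = p OR r must be 0, so both p = 0 and r = 0.
Satisfying assignments:
  p=0, q=1, r=0

1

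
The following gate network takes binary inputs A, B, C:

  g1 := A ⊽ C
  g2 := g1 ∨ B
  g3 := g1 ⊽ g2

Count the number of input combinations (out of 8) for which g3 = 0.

5

g3 = g1 ⊽ g2 must be 0, so at least one of g1, g2 is 1.
Enumerating the 8 input combinations, 5 give g3 = 0 and 3 give g3 = 1.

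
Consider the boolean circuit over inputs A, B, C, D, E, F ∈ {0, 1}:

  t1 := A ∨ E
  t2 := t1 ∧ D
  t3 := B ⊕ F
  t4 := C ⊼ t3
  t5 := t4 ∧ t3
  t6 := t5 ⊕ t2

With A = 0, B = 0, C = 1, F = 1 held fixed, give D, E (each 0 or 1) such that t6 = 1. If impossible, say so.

Check with A = 0, B = 0, C = 1, F = 1 and D=1, E=1:
t1 = A ∨ E = 0 ∨ 1 = 1
t2 = t1 ∧ D = 1 ∧ 1 = 1
t3 = B ⊕ F = 0 ⊕ 1 = 1
t4 = C ⊼ t3 = 1 ⊼ 1 = 0
t5 = t4 ∧ t3 = 0 ∧ 1 = 0
t6 = t5 ⊕ t2 = 0 ⊕ 1 = 1
So t6 = 1.

D=1 E=1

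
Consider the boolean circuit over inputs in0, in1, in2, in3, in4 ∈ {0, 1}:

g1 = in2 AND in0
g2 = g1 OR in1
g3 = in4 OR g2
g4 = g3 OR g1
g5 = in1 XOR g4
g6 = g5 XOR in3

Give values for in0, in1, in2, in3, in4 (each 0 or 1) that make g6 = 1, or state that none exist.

in0=0, in1=1, in2=0, in3=1, in4=0

Check with in0=0, in1=1, in2=0, in3=1, in4=0:
g1 = in2 AND in0 = 0 AND 0 = 0
g2 = g1 OR in1 = 0 OR 1 = 1
g3 = in4 OR g2 = 0 OR 1 = 1
g4 = g3 OR g1 = 1 OR 0 = 1
g5 = in1 XOR g4 = 1 XOR 1 = 0
g6 = g5 XOR in3 = 0 XOR 1 = 1
So g6 = 1 as required.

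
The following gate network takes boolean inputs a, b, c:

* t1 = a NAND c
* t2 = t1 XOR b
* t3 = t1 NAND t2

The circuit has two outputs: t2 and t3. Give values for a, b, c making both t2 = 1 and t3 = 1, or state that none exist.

Check with a=1, b=1, c=1:
t1 = a NAND c = 1 NAND 1 = 0
t2 = t1 XOR b = 0 XOR 1 = 1
t3 = t1 NAND t2 = 0 NAND 1 = 1
So t2 = 1 and t3 = 1.

a=1, b=1, c=1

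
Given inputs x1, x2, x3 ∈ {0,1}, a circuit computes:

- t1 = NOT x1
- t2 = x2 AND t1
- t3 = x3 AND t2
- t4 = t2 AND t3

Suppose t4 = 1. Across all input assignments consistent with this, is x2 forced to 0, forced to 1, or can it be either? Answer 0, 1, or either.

t4 = t2 AND t3 must be 1, so both t2 = 1 and t3 = 1.
t2 = x2 AND t1 must be 1, so both x2 = 1 and t1 = 1.
t3 = x3 AND t2 must be 1, so both x3 = 1 and t2 = 1.
Every assignment with t4 = 1 has x2 = 1; there are 1 such assignment(s).
  x1=0, x2=1, x3=1

1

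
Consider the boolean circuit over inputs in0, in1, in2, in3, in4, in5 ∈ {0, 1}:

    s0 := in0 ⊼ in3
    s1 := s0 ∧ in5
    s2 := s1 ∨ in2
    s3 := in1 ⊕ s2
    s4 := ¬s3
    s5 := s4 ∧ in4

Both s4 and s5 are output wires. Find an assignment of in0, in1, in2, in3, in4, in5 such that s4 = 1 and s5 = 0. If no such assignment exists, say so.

in0=1, in1=1, in2=0, in3=0, in4=0, in5=1

Check with in0=1, in1=1, in2=0, in3=0, in4=0, in5=1:
s0 = in0 ⊼ in3 = 1 ⊼ 0 = 1
s1 = s0 ∧ in5 = 1 ∧ 1 = 1
s2 = s1 ∨ in2 = 1 ∨ 0 = 1
s3 = in1 ⊕ s2 = 1 ⊕ 1 = 0
s4 = ¬s3 = ¬0 = 1
s5 = s4 ∧ in4 = 1 ∧ 0 = 0
So s4 = 1 and s5 = 0.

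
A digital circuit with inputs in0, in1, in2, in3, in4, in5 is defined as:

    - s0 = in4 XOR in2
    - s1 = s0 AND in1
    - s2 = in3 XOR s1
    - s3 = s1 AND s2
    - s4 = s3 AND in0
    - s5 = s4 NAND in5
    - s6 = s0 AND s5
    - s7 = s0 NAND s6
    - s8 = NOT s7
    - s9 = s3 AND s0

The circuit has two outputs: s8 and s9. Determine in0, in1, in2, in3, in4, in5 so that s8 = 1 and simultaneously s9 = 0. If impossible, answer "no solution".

Check with in0=0, in1=0, in2=0, in3=1, in4=1, in5=0:
s0 = in4 XOR in2 = 1 XOR 0 = 1
s1 = s0 AND in1 = 1 AND 0 = 0
s2 = in3 XOR s1 = 1 XOR 0 = 1
s3 = s1 AND s2 = 0 AND 1 = 0
s4 = s3 AND in0 = 0 AND 0 = 0
s5 = s4 NAND in5 = 0 NAND 0 = 1
s6 = s0 AND s5 = 1 AND 1 = 1
s7 = s0 NAND s6 = 1 NAND 1 = 0
s8 = NOT s7 = NOT 0 = 1
s9 = s3 AND s0 = 0 AND 1 = 0
So s8 = 1 and s9 = 0.

in0=0, in1=0, in2=0, in3=1, in4=1, in5=0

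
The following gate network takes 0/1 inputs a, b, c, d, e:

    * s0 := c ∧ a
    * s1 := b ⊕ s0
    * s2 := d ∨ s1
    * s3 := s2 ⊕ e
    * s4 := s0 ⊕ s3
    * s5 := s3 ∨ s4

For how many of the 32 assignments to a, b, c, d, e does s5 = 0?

s5 = s3 ∨ s4 must be 0, so both s3 = 0 and s4 = 0.
Enumerating the 32 input combinations, 12 give s5 = 0 and 20 give s5 = 1.

12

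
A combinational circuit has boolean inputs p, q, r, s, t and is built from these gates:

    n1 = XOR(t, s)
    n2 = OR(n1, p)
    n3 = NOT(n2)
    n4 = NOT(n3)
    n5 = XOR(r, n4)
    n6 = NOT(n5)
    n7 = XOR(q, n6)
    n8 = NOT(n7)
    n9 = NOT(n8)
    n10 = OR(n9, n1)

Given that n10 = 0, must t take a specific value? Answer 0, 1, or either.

Both values of t occur among assignments with n10 = 0:
  t=0: p=0, q=0, r=1, s=0, t=0
  t=1: p=0, q=0, r=1, s=1, t=1

either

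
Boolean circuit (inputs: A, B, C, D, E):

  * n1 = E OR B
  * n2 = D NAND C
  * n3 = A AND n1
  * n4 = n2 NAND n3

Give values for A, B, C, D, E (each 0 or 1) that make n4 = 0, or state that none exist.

n4 = n2 NAND n3 must be 0, so both n2 = 1 and n3 = 1.
n2 = D NAND C must be 1, so at least one of D, C is 0.
Check with A=1, B=1, C=0, D=0, E=1:
n1 = E OR B = 1 OR 1 = 1
n2 = D NAND C = 0 NAND 0 = 1
n3 = A AND n1 = 1 AND 1 = 1
n4 = n2 NAND n3 = 1 NAND 1 = 0
So n4 = 0 as required.

A=1, B=1, C=0, D=0, E=1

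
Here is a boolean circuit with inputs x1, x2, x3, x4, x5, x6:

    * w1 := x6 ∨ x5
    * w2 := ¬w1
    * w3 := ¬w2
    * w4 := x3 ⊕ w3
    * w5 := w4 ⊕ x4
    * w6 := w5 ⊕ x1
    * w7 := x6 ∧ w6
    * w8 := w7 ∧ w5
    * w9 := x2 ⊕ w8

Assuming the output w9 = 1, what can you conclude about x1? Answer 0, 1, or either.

either

Both values of x1 occur among assignments with w9 = 1:
  x1=0: x1=0, x2=0, x3=0, x4=0, x5=0, x6=1
  x1=1: x1=1, x2=1, x3=0, x4=0, x5=0, x6=0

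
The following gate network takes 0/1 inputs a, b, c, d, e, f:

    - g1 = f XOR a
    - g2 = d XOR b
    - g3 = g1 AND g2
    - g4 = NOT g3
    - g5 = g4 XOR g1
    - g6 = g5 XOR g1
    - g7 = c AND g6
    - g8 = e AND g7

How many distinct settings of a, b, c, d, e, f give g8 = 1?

g8 = e AND g7 must be 1, so both e = 1 and g7 = 1.
g7 = c AND g6 must be 1, so both c = 1 and g6 = 1.
Enumerating the 64 input combinations, 12 give g8 = 1 and 52 give g8 = 0.

12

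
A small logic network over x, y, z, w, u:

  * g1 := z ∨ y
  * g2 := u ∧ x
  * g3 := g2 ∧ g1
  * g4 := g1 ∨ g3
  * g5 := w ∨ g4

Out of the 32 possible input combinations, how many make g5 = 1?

g5 = w ∨ g4 must be 1, so at least one of w, g4 is 1.
Enumerating the 32 input combinations, 28 give g5 = 1 and 4 give g5 = 0.

28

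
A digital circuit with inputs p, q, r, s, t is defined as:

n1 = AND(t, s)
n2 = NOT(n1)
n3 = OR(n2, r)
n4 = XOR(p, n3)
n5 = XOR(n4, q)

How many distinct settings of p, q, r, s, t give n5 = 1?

16

n5 = XOR(n4, q) must be 1, so n4 and q differ.
Enumerating the 32 input combinations, 16 give n5 = 1 and 16 give n5 = 0.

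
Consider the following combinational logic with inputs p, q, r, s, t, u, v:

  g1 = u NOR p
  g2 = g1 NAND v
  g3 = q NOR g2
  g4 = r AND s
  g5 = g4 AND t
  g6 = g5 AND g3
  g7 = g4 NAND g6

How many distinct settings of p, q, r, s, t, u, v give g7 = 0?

1

g7 = g4 NAND g6 must be 0, so both g4 = 1 and g6 = 1.
g4 = r AND s must be 1, so both r = 1 and s = 1.
Satisfying assignments:
  p=0, q=0, r=1, s=1, t=1, u=0, v=1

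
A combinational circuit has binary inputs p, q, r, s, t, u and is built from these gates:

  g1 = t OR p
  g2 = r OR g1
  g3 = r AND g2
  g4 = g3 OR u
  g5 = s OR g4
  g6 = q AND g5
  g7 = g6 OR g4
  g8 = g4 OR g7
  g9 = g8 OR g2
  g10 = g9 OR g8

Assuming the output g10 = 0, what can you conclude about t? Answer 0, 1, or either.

g10 = g9 OR g8 must be 0, so both g9 = 0 and g8 = 0.
Every assignment with g10 = 0 has t = 0; there are 3 such assignment(s).
  p=0, q=0, r=0, s=0, t=0, u=0
  p=0, q=0, r=0, s=1, t=0, u=0
  p=0, q=1, r=0, s=0, t=0, u=0

0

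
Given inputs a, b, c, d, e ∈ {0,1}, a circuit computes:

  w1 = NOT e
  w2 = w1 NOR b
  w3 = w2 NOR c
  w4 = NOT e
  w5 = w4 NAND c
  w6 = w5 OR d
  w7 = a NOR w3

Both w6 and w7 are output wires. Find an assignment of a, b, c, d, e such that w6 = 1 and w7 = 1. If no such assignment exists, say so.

a=0 b=0 c=1 d=1 e=1

Check with a=0 b=0 c=1 d=1 e=1:
w1 = NOT e = NOT 1 = 0
w2 = w1 NOR b = 0 NOR 0 = 1
w3 = w2 NOR c = 1 NOR 1 = 0
w4 = NOT e = NOT 1 = 0
w5 = w4 NAND c = 0 NAND 1 = 1
w6 = w5 OR d = 1 OR 1 = 1
w7 = a NOR w3 = 0 NOR 0 = 1
So w6 = 1 and w7 = 1.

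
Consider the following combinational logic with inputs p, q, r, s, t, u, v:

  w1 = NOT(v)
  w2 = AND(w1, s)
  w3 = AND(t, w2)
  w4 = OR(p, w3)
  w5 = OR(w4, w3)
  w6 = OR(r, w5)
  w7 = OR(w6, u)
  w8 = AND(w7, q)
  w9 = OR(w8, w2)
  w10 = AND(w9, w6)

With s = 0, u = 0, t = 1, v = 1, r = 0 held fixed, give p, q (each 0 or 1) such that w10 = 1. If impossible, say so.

p=1, q=1

Check with s = 0, u = 0, t = 1, v = 1, r = 0 and p=1, q=1:
w1 = NOT(v) = NOT 1 = 0
w2 = AND(w1, s) = AND(0, 0) = 0
w3 = AND(t, w2) = AND(1, 0) = 0
w4 = OR(p, w3) = OR(1, 0) = 1
w5 = OR(w4, w3) = OR(1, 0) = 1
w6 = OR(r, w5) = OR(0, 1) = 1
w7 = OR(w6, u) = OR(1, 0) = 1
w8 = AND(w7, q) = AND(1, 1) = 1
w9 = OR(w8, w2) = OR(1, 0) = 1
w10 = AND(w9, w6) = AND(1, 1) = 1
So w10 = 1.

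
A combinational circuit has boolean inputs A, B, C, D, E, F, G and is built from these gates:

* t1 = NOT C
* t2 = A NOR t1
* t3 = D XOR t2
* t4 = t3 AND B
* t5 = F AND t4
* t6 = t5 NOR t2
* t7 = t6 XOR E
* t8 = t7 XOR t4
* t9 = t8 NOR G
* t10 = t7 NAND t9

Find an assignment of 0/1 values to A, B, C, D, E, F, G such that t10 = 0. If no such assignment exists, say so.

t10 = t7 NAND t9 must be 0, so both t7 = 1 and t9 = 1.
t7 = t6 XOR E must be 1, so t6 and E differ.
Check with A=0, B=1, C=1, D=0, E=1, F=0, G=0:
t1 = NOT C = NOT 1 = 0
t2 = A NOR t1 = 0 NOR 0 = 1
t3 = D XOR t2 = 0 XOR 1 = 1
t4 = t3 AND B = 1 AND 1 = 1
t5 = F AND t4 = 0 AND 1 = 0
t6 = t5 NOR t2 = 0 NOR 1 = 0
t7 = t6 XOR E = 0 XOR 1 = 1
t8 = t7 XOR t4 = 1 XOR 1 = 0
t9 = t8 NOR G = 0 NOR 0 = 1
t10 = t7 NAND t9 = 1 NAND 1 = 0
So t10 = 0 as required.

A=0, B=1, C=1, D=0, E=1, F=0, G=0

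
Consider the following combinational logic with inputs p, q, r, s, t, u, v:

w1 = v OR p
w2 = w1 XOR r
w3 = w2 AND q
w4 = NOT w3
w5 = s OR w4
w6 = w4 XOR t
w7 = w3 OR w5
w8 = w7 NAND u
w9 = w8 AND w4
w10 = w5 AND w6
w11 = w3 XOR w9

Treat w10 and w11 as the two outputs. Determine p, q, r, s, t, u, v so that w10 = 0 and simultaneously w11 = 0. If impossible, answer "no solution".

Check with p=1 q=1 r=1 s=0 t=1 u=1 v=1:
w1 = v OR p = 1 OR 1 = 1
w2 = w1 XOR r = 1 XOR 1 = 0
w3 = w2 AND q = 0 AND 1 = 0
w4 = NOT w3 = NOT 0 = 1
w5 = s OR w4 = 0 OR 1 = 1
w6 = w4 XOR t = 1 XOR 1 = 0
w7 = w3 OR w5 = 0 OR 1 = 1
w8 = w7 NAND u = 1 NAND 1 = 0
w9 = w8 AND w4 = 0 AND 1 = 0
w10 = w5 AND w6 = 1 AND 0 = 0
w11 = w3 XOR w9 = 0 XOR 0 = 0
So w10 = 0 and w11 = 0.

p=1 q=1 r=1 s=0 t=1 u=1 v=1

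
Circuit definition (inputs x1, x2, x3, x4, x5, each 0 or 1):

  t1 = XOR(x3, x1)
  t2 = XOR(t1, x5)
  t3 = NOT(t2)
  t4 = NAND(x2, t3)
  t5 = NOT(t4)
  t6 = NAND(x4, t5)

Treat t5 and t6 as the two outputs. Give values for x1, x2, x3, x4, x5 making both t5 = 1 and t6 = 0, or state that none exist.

Check with x1=1, x2=1, x3=1, x4=1, x5=0:
t1 = XOR(x3, x1) = XOR(1, 1) = 0
t2 = XOR(t1, x5) = XOR(0, 0) = 0
t3 = NOT(t2) = NOT 0 = 1
t4 = NAND(x2, t3) = NAND(1, 1) = 0
t5 = NOT(t4) = NOT 0 = 1
t6 = NAND(x4, t5) = NAND(1, 1) = 0
So t5 = 1 and t6 = 0.

x1=1, x2=1, x3=1, x4=1, x5=0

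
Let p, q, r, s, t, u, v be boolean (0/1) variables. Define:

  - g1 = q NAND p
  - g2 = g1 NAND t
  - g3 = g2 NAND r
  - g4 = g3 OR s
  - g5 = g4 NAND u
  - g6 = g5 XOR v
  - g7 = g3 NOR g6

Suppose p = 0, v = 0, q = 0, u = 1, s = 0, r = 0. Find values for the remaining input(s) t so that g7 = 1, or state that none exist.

no solution exists

With p = 0, v = 0, q = 0, u = 1, s = 0, r = 0 fixed, none of the 2 settings of t give g7 = 1.
For example, with t=1:
g1 = q NAND p = 0 NAND 0 = 1
g2 = g1 NAND t = 1 NAND 1 = 0
g3 = g2 NAND r = 0 NAND 0 = 1
g4 = g3 OR s = 1 OR 0 = 1
g5 = g4 NAND u = 1 NAND 1 = 0
g6 = g5 XOR v = 0 XOR 0 = 0
g7 = g3 NOR g6 = 1 NOR 0 = 0
giving g7 = 0 ≠ 1.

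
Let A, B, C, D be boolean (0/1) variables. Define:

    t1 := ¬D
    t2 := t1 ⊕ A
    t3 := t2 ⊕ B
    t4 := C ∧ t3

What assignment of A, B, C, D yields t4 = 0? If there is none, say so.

t4 = C ∧ t3 must be 0, so at least one of C, t3 is 0.
Check with A=0, B=0, C=0, D=1:
t1 = ¬D = ¬1 = 0
t2 = t1 ⊕ A = 0 ⊕ 0 = 0
t3 = t2 ⊕ B = 0 ⊕ 0 = 0
t4 = C ∧ t3 = 0 ∧ 0 = 0
So t4 = 0 as required.

A=0, B=0, C=0, D=1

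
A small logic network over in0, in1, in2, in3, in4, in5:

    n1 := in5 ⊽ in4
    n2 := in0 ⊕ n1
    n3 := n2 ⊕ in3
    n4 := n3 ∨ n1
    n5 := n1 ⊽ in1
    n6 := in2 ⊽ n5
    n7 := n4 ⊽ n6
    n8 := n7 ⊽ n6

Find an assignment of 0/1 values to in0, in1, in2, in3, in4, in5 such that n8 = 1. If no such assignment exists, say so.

in0=0, in1=1, in2=1, in3=1, in4=1, in5=0

n8 = n7 ⊽ n6 must be 1, so both n7 = 0 and n6 = 0.
n7 = n4 ⊽ n6 must be 0, so at least one of n4, n6 is 1.
Check with in0=0, in1=1, in2=1, in3=1, in4=1, in5=0:
n1 = in5 ⊽ in4 = 0 ⊽ 1 = 0
n2 = in0 ⊕ n1 = 0 ⊕ 0 = 0
n3 = n2 ⊕ in3 = 0 ⊕ 1 = 1
n4 = n3 ∨ n1 = 1 ∨ 0 = 1
n5 = n1 ⊽ in1 = 0 ⊽ 1 = 0
n6 = in2 ⊽ n5 = 1 ⊽ 0 = 0
n7 = n4 ⊽ n6 = 1 ⊽ 0 = 0
n8 = n7 ⊽ n6 = 0 ⊽ 0 = 1
So n8 = 1 as required.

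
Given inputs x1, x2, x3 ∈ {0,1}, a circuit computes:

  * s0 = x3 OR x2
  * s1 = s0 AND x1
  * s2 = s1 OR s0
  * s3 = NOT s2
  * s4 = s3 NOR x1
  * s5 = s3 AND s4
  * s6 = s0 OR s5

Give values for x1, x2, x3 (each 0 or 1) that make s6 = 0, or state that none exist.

Check with x1=1, x2=0, x3=0:
s0 = x3 OR x2 = 0 OR 0 = 0
s1 = s0 AND x1 = 0 AND 1 = 0
s2 = s1 OR s0 = 0 OR 0 = 0
s3 = NOT s2 = NOT 0 = 1
s4 = s3 NOR x1 = 1 NOR 1 = 0
s5 = s3 AND s4 = 1 AND 0 = 0
s6 = s0 OR s5 = 0 OR 0 = 0
So s6 = 0 as required.

x1=1, x2=0, x3=0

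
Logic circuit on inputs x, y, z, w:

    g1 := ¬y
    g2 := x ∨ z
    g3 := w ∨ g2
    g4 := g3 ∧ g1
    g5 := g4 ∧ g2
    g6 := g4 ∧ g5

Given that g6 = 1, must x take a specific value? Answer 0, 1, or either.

Both values of x occur among assignments with g6 = 1:
  x=0: x=0, y=0, z=1, w=0
  x=1: x=1, y=0, z=0, w=0

either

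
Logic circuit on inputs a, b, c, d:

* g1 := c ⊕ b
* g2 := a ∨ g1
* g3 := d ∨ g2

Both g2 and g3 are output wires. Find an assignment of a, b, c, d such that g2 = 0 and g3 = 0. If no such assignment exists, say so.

a=0, b=0, c=0, d=0

Check with a=0, b=0, c=0, d=0:
g1 = c ⊕ b = 0 ⊕ 0 = 0
g2 = a ∨ g1 = 0 ∨ 0 = 0
g3 = d ∨ g2 = 0 ∨ 0 = 0
So g2 = 0 and g3 = 0.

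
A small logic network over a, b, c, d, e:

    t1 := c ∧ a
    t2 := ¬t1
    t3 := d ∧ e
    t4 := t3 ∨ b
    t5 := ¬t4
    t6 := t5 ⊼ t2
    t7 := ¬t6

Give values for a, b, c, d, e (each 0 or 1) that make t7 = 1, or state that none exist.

t7 = ¬t6 must be 1, so t6 = 0.
t6 = t5 ⊼ t2 must be 0, so both t5 = 1 and t2 = 1.
Check with a=0, b=0, c=0, d=0, e=1:
t1 = c ∧ a = 0 ∧ 0 = 0
t2 = ¬t1 = ¬0 = 1
t3 = d ∧ e = 0 ∧ 1 = 0
t4 = t3 ∨ b = 0 ∨ 0 = 0
t5 = ¬t4 = ¬0 = 1
t6 = t5 ⊼ t2 = 1 ⊼ 1 = 0
t7 = ¬t6 = ¬0 = 1
So t7 = 1 as required.

a=0, b=0, c=0, d=0, e=1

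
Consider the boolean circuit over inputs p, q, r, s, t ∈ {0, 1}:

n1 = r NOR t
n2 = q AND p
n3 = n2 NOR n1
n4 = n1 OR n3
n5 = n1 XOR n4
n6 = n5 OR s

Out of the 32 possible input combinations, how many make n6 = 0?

7

n6 = n5 OR s must be 0, so both n5 = 0 and s = 0.
n5 = n1 XOR n4 must be 0, so n1 and n4 are equal.
Enumerating the 32 input combinations, 7 give n6 = 0 and 25 give n6 = 1.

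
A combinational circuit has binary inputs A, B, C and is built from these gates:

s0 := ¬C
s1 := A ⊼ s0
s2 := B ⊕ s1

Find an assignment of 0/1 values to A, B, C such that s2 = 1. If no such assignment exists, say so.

s2 = B ⊕ s1 must be 1, so B and s1 differ.
Check with A=0, B=0, C=1:
s0 = ¬C = ¬1 = 0
s1 = A ⊼ s0 = 0 ⊼ 0 = 1
s2 = B ⊕ s1 = 0 ⊕ 1 = 1
So s2 = 1 as required.

A=0, B=0, C=1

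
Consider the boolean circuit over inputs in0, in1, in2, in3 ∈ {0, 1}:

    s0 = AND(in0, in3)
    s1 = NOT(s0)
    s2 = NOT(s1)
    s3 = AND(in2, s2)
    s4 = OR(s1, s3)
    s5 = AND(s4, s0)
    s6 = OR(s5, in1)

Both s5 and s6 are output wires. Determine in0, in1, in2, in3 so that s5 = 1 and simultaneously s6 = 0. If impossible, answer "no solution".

Across all 16 input combinations, none give both s5 = 1 and s6 = 0.

no solution exists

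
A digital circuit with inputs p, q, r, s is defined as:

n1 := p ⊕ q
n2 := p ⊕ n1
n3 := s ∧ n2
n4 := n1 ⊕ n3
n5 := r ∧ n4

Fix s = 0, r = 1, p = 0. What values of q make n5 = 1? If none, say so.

q=1

n5 = r ∧ n4 must be 1, so both r = 1 and n4 = 1.
Check with s = 0, r = 1, p = 0 and q=1:
n1 = p ⊕ q = 0 ⊕ 1 = 1
n2 = p ⊕ n1 = 0 ⊕ 1 = 1
n3 = s ∧ n2 = 0 ∧ 1 = 0
n4 = n1 ⊕ n3 = 1 ⊕ 0 = 1
n5 = r ∧ n4 = 1 ∧ 1 = 1
So n5 = 1.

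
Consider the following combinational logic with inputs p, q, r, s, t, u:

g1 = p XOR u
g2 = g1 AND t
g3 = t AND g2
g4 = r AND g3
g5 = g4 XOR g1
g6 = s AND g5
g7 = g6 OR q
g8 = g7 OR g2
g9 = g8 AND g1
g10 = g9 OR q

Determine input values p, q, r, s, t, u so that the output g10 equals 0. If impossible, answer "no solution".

g10 = g9 OR q must be 0, so both g9 = 0 and q = 0.
Check with p=0 q=0 r=1 s=0 t=0 u=0:
g1 = p XOR u = 0 XOR 0 = 0
g2 = g1 AND t = 0 AND 0 = 0
g3 = t AND g2 = 0 AND 0 = 0
g4 = r AND g3 = 1 AND 0 = 0
g5 = g4 XOR g1 = 0 XOR 0 = 0
g6 = s AND g5 = 0 AND 0 = 0
g7 = g6 OR q = 0 OR 0 = 0
g8 = g7 OR g2 = 0 OR 0 = 0
g9 = g8 AND g1 = 0 AND 0 = 0
g10 = g9 OR q = 0 OR 0 = 0
So g10 = 0 as required.

p=0 q=0 r=1 s=0 t=0 u=0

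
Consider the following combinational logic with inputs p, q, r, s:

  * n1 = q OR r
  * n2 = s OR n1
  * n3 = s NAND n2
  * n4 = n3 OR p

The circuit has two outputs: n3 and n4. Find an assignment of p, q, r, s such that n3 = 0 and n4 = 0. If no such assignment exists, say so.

p=0, q=1, r=1, s=1

Check with p=0, q=1, r=1, s=1:
n1 = q OR r = 1 OR 1 = 1
n2 = s OR n1 = 1 OR 1 = 1
n3 = s NAND n2 = 1 NAND 1 = 0
n4 = n3 OR p = 0 OR 0 = 0
So n3 = 0 and n4 = 0.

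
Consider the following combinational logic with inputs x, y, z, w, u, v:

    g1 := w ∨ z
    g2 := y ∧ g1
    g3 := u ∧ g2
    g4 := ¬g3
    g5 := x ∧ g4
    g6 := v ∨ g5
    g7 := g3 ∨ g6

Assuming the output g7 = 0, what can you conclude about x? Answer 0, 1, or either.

g7 = g3 ∨ g6 must be 0, so both g3 = 0 and g6 = 0.
Every assignment with g7 = 0 has x = 0; there are 13 such assignment(s).

0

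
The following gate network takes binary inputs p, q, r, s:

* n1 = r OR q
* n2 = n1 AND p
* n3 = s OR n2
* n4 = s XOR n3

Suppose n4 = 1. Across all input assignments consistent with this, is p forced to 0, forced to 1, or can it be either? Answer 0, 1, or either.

n4 = s XOR n3 must be 1, so s and n3 differ.
Every assignment with n4 = 1 has p = 1; there are 3 such assignment(s).
  p=1, q=0, r=1, s=0
  p=1, q=1, r=0, s=0
  p=1, q=1, r=1, s=0

1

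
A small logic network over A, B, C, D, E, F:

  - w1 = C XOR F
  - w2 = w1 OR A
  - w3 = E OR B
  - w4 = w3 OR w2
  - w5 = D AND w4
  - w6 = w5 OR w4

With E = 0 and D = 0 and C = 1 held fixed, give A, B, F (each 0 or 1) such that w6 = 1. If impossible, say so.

A=1 B=1 F=1

w6 = w5 OR w4 must be 1, so at least one of w5, w4 is 1.
Check with E = 0 and D = 0 and C = 1 and A=1, B=1, F=1:
w1 = C XOR F = 1 XOR 1 = 0
w2 = w1 OR A = 0 OR 1 = 1
w3 = E OR B = 0 OR 1 = 1
w4 = w3 OR w2 = 1 OR 1 = 1
w5 = D AND w4 = 0 AND 1 = 0
w6 = w5 OR w4 = 0 OR 1 = 1
So w6 = 1.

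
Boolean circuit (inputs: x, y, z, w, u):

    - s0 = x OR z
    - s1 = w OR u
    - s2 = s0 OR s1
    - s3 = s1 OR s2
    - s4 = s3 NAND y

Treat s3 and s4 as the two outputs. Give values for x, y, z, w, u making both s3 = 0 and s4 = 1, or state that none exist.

x=0, y=1, z=0, w=0, u=0

Check with x=0, y=1, z=0, w=0, u=0:
s0 = x OR z = 0 OR 0 = 0
s1 = w OR u = 0 OR 0 = 0
s2 = s0 OR s1 = 0 OR 0 = 0
s3 = s1 OR s2 = 0 OR 0 = 0
s4 = s3 NAND y = 0 NAND 1 = 1
So s3 = 0 and s4 = 1.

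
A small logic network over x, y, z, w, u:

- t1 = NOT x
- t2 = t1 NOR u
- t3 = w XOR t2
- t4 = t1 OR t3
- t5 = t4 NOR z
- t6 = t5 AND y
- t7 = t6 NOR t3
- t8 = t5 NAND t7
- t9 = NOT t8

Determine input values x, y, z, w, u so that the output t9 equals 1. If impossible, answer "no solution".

Check with x=1, y=0, z=0, w=0, u=1:
t1 = NOT x = NOT 1 = 0
t2 = t1 NOR u = 0 NOR 1 = 0
t3 = w XOR t2 = 0 XOR 0 = 0
t4 = t1 OR t3 = 0 OR 0 = 0
t5 = t4 NOR z = 0 NOR 0 = 1
t6 = t5 AND y = 1 AND 0 = 0
t7 = t6 NOR t3 = 0 NOR 0 = 1
t8 = t5 NAND t7 = 1 NAND 1 = 0
t9 = NOT t8 = NOT 0 = 1
So t9 = 1 as required.

x=1, y=0, z=0, w=0, u=1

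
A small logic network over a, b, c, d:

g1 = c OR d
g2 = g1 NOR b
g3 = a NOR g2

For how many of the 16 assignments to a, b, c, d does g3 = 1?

g3 = a NOR g2 must be 1, so both a = 0 and g2 = 0.
g2 = g1 NOR b must be 0, so at least one of g1, b is 1.
Enumerating the 16 input combinations, 7 give g3 = 1 and 9 give g3 = 0.

7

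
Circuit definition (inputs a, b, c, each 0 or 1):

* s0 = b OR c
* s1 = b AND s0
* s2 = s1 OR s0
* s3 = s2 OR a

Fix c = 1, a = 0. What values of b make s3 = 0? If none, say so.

With c = 1, a = 0 fixed, none of the 2 settings of b give s3 = 0.
For example, with b=1:
s0 = b OR c = 1 OR 1 = 1
s1 = b AND s0 = 1 AND 1 = 1
s2 = s1 OR s0 = 1 OR 1 = 1
s3 = s2 OR a = 1 OR 0 = 1
giving s3 = 1 ≠ 0.

no solution exists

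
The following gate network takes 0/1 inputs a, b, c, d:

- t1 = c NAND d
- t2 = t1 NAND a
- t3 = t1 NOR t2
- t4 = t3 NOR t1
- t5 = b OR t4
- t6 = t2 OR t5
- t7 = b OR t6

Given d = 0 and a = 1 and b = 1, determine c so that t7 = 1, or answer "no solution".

Check with d = 0 and a = 1 and b = 1 and c=1:
t1 = c NAND d = 1 NAND 0 = 1
t2 = t1 NAND a = 1 NAND 1 = 0
t3 = t1 NOR t2 = 1 NOR 0 = 0
t4 = t3 NOR t1 = 0 NOR 1 = 0
t5 = b OR t4 = 1 OR 0 = 1
t6 = t2 OR t5 = 0 OR 1 = 1
t7 = b OR t6 = 1 OR 1 = 1
So t7 = 1.

c=1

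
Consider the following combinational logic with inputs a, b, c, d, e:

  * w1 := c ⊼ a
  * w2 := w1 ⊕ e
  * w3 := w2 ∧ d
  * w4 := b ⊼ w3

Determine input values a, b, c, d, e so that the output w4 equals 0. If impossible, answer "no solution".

w4 = b ⊼ w3 must be 0, so both b = 1 and w3 = 1.
w3 = w2 ∧ d must be 1, so both w2 = 1 and d = 1.
Check with a=0, b=1, c=1, d=1, e=0:
w1 = c ⊼ a = 1 ⊼ 0 = 1
w2 = w1 ⊕ e = 1 ⊕ 0 = 1
w3 = w2 ∧ d = 1 ∧ 1 = 1
w4 = b ⊼ w3 = 1 ⊼ 1 = 0
So w4 = 0 as required.

a=0, b=1, c=1, d=1, e=0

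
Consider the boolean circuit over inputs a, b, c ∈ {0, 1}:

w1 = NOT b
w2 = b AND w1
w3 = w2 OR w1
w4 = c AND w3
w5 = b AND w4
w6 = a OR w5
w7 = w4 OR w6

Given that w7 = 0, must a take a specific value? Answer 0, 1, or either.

0

w7 = w4 OR w6 must be 0, so both w4 = 0 and w6 = 0.
w4 = c AND w3 must be 0, so at least one of c, w3 is 0.
w6 = a OR w5 must be 0, so both a = 0 and w5 = 0.
Every assignment with w7 = 0 has a = 0; there are 3 such assignment(s).
  a=0, b=0, c=0
  a=0, b=1, c=0
  a=0, b=1, c=1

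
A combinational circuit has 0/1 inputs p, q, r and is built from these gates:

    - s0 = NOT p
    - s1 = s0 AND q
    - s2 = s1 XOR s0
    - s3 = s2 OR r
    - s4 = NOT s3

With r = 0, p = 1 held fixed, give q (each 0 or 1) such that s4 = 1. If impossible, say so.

q=0

Check with r = 0, p = 1 and q=0:
s0 = NOT p = NOT 1 = 0
s1 = s0 AND q = 0 AND 0 = 0
s2 = s1 XOR s0 = 0 XOR 0 = 0
s3 = s2 OR r = 0 OR 0 = 0
s4 = NOT s3 = NOT 0 = 1
So s4 = 1.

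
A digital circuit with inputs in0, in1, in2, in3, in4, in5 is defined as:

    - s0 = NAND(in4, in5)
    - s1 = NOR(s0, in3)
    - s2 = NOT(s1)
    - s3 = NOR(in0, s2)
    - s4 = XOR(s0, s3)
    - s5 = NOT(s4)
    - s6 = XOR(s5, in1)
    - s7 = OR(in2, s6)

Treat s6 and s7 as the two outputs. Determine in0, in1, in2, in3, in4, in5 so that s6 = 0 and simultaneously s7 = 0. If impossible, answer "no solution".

Check with in0=1 in1=1 in2=0 in3=1 in4=1 in5=1:
s0 = NAND(in4, in5) = NAND(1, 1) = 0
s1 = NOR(s0, in3) = NOR(0, 1) = 0
s2 = NOT(s1) = NOT 0 = 1
s3 = NOR(in0, s2) = NOR(1, 1) = 0
s4 = XOR(s0, s3) = XOR(0, 0) = 0
s5 = NOT(s4) = NOT 0 = 1
s6 = XOR(s5, in1) = XOR(1, 1) = 0
s7 = OR(in2, s6) = OR(0, 0) = 0
So s6 = 0 and s7 = 0.

in0=1 in1=1 in2=0 in3=1 in4=1 in5=1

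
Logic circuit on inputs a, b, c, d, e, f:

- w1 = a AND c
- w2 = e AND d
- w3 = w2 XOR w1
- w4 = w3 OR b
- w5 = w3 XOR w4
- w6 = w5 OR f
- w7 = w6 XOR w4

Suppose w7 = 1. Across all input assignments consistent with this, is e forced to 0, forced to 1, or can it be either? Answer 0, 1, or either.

either

Both values of e occur among assignments with w7 = 1:
  e=0: a=0, b=0, c=0, d=0, e=0, f=1
  e=1: a=0, b=0, c=0, d=0, e=1, f=1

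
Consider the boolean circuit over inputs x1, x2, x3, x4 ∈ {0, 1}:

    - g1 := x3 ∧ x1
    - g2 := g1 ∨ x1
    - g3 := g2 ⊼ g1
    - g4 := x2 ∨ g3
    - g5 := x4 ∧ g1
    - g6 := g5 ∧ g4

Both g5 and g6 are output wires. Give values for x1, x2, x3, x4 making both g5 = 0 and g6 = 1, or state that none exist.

Across all 16 input combinations, none give both g5 = 0 and g6 = 1.

no solution exists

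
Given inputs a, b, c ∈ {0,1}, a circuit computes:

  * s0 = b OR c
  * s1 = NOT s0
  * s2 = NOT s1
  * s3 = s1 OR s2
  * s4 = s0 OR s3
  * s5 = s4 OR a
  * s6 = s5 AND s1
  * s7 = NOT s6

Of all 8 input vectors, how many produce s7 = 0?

s7 = NOT s6 must be 0, so s6 = 1.
s6 = s5 AND s1 must be 1, so both s5 = 1 and s1 = 1.
s5 = s4 OR a must be 1, so at least one of s4, a is 1.
Satisfying assignments:
  a=0, b=0, c=0
  a=1, b=0, c=0

2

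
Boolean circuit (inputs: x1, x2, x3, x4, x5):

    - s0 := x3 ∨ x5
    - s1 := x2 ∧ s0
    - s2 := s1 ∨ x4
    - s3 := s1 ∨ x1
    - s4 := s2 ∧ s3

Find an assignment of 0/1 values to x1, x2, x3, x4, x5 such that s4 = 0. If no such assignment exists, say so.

Check with x1=0, x2=0, x3=1, x4=0, x5=1:
s0 = x3 ∨ x5 = 1 ∨ 1 = 1
s1 = x2 ∧ s0 = 0 ∧ 1 = 0
s2 = s1 ∨ x4 = 0 ∨ 0 = 0
s3 = s1 ∨ x1 = 0 ∨ 0 = 0
s4 = s2 ∧ s3 = 0 ∧ 0 = 0
So s4 = 0 as required.

x1=0, x2=0, x3=1, x4=0, x5=1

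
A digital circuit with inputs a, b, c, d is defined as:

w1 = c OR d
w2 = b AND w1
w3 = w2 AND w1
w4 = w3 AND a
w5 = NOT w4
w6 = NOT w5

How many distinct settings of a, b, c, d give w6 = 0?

13

w6 = NOT w5 must be 0, so w5 = 1.
w5 = NOT w4 must be 1, so w4 = 0.
w4 = w3 AND a must be 0, so at least one of w3, a is 0.
Enumerating the 16 input combinations, 13 give w6 = 0 and 3 give w6 = 1.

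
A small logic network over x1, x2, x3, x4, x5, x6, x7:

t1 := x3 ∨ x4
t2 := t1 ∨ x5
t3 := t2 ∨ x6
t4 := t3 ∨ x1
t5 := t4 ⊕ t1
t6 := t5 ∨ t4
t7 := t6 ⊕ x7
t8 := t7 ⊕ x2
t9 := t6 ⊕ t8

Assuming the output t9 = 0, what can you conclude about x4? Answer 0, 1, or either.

Both values of x4 occur among assignments with t9 = 0:
  x4=0: x1=0, x2=0, x3=0, x4=0, x5=0, x6=0, x7=0
  x4=1: x1=0, x2=0, x3=0, x4=1, x5=0, x6=0, x7=0

either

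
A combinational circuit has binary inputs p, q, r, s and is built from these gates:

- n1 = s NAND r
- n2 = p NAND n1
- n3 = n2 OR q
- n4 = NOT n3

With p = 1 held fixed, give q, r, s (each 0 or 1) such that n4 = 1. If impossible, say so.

q=0 r=1 s=0

n4 = NOT n3 must be 1, so n3 = 0.
Check with p = 1 and q=0, r=1, s=0:
n1 = s NAND r = 0 NAND 1 = 1
n2 = p NAND n1 = 1 NAND 1 = 0
n3 = n2 OR q = 0 OR 0 = 0
n4 = NOT n3 = NOT 0 = 1
So n4 = 1.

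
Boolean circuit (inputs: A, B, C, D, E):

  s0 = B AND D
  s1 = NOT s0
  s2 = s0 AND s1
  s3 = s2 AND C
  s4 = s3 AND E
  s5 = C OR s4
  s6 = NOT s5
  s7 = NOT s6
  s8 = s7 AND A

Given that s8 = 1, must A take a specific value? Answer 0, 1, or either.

s8 = s7 AND A must be 1, so both s7 = 1 and A = 1.
Every assignment with s8 = 1 has A = 1; there are 8 such assignment(s).

1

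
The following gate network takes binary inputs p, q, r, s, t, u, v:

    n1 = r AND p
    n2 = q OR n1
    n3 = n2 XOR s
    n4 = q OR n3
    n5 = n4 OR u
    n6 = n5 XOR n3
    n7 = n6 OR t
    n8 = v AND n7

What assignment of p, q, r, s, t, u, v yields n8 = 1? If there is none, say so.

p=1 q=1 r=0 s=1 t=0 u=1 v=1

Check with p=1 q=1 r=0 s=1 t=0 u=1 v=1:
n1 = r AND p = 0 AND 1 = 0
n2 = q OR n1 = 1 OR 0 = 1
n3 = n2 XOR s = 1 XOR 1 = 0
n4 = q OR n3 = 1 OR 0 = 1
n5 = n4 OR u = 1 OR 1 = 1
n6 = n5 XOR n3 = 1 XOR 0 = 1
n7 = n6 OR t = 1 OR 0 = 1
n8 = v AND n7 = 1 AND 1 = 1
So n8 = 1 as required.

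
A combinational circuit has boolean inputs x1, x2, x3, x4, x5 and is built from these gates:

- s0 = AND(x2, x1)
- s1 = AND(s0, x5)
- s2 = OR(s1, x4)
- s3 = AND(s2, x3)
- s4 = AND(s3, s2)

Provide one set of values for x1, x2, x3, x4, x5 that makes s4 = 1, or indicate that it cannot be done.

s4 = AND(s3, s2) must be 1, so both s3 = 1 and s2 = 1.
s3 = AND(s2, x3) must be 1, so both s2 = 1 and x3 = 1.
Check with x1=1, x2=1, x3=1, x4=1, x5=0:
s0 = AND(x2, x1) = AND(1, 1) = 1
s1 = AND(s0, x5) = AND(1, 0) = 0
s2 = OR(s1, x4) = OR(0, 1) = 1
s3 = AND(s2, x3) = AND(1, 1) = 1
s4 = AND(s3, s2) = AND(1, 1) = 1
So s4 = 1 as required.

x1=1, x2=1, x3=1, x4=1, x5=0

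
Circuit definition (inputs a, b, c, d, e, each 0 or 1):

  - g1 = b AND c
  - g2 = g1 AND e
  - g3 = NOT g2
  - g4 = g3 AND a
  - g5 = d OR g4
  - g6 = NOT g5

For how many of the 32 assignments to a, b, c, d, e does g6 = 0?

g6 = NOT g5 must be 0, so g5 = 1.
g5 = d OR g4 must be 1, so at least one of d, g4 is 1.
Enumerating the 32 input combinations, 23 give g6 = 0 and 9 give g6 = 1.

23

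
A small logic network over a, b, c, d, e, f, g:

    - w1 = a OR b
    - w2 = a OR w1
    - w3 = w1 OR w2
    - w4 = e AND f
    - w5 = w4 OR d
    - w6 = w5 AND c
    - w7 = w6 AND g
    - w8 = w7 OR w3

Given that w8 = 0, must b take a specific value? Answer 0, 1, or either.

0

w8 = w7 OR w3 must be 0, so both w7 = 0 and w3 = 0.
w7 = w6 AND g must be 0, so at least one of w6, g is 0.
w3 = w1 OR w2 must be 0, so both w1 = 0 and w2 = 0.
Every assignment with w8 = 0 has b = 0; there are 27 such assignment(s).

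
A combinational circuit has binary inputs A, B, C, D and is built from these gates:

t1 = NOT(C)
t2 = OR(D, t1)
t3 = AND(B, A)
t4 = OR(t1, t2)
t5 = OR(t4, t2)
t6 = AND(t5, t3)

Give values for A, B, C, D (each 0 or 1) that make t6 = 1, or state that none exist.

t6 = AND(t5, t3) must be 1, so both t5 = 1 and t3 = 1.
t5 = OR(t4, t2) must be 1, so at least one of t4, t2 is 1.
Check with A=1, B=1, C=0, D=0:
t1 = NOT(C) = NOT 0 = 1
t2 = OR(D, t1) = OR(0, 1) = 1
t3 = AND(B, A) = AND(1, 1) = 1
t4 = OR(t1, t2) = OR(1, 1) = 1
t5 = OR(t4, t2) = OR(1, 1) = 1
t6 = AND(t5, t3) = AND(1, 1) = 1
So t6 = 1 as required.

A=1, B=1, C=0, D=0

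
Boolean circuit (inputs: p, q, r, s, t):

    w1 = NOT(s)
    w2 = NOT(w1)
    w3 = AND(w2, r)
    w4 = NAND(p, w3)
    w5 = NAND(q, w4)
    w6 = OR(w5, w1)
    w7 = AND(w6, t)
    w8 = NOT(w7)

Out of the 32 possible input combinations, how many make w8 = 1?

w8 = NOT(w7) must be 1, so w7 = 0.
w7 = AND(w6, t) must be 0, so at least one of w6, t is 0.
Enumerating the 32 input combinations, 19 give w8 = 1 and 13 give w8 = 0.

19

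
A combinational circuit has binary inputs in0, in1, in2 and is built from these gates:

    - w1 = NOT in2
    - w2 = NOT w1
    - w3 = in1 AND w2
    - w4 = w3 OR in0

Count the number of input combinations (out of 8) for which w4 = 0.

3

w4 = w3 OR in0 must be 0, so both w3 = 0 and in0 = 0.
Satisfying assignments:
  in0=0, in1=0, in2=0
  in0=0, in1=0, in2=1
  in0=0, in1=1, in2=0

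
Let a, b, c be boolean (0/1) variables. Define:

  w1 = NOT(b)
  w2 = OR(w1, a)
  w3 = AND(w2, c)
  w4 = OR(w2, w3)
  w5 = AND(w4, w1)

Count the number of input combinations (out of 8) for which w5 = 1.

w5 = AND(w4, w1) must be 1, so both w4 = 1 and w1 = 1.
Enumerating the 8 input combinations, 4 give w5 = 1 and 4 give w5 = 0.

4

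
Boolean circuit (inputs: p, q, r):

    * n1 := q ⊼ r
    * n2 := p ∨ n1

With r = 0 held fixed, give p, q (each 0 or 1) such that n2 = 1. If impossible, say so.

p=0, q=1

n2 = p ∨ n1 must be 1, so at least one of p, n1 is 1.
Check with r = 0 and p=0, q=1:
n1 = q ⊼ r = 1 ⊼ 0 = 1
n2 = p ∨ n1 = 0 ∨ 1 = 1
So n2 = 1.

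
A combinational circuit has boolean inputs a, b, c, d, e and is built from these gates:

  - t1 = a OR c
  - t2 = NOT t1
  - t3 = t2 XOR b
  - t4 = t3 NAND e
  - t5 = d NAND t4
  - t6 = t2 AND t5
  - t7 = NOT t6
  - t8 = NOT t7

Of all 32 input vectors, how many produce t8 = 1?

t8 = NOT t7 must be 1, so t7 = 0.
Enumerating the 32 input combinations, 5 give t8 = 1 and 27 give t8 = 0.

5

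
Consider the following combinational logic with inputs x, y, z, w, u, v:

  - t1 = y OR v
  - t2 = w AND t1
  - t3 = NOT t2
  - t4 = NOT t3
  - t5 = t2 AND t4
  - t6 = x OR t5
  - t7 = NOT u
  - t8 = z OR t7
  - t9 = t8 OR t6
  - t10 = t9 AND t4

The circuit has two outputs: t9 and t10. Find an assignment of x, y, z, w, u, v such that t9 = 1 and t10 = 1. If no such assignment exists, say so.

x=1, y=0, z=1, w=1, u=0, v=1

Check with x=1, y=0, z=1, w=1, u=0, v=1:
t1 = y OR v = 0 OR 1 = 1
t2 = w AND t1 = 1 AND 1 = 1
t3 = NOT t2 = NOT 1 = 0
t4 = NOT t3 = NOT 0 = 1
t5 = t2 AND t4 = 1 AND 1 = 1
t6 = x OR t5 = 1 OR 1 = 1
t7 = NOT u = NOT 0 = 1
t8 = z OR t7 = 1 OR 1 = 1
t9 = t8 OR t6 = 1 OR 1 = 1
t10 = t9 AND t4 = 1 AND 1 = 1
So t9 = 1 and t10 = 1.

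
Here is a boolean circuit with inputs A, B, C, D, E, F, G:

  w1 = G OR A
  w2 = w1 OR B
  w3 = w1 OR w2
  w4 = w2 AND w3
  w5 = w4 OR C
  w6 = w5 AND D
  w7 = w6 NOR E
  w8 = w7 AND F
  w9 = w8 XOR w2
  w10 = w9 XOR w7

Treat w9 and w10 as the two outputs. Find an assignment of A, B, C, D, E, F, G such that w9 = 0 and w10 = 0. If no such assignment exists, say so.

Check with A=0, B=0, C=1, D=1, E=0, F=0, G=0:
w1 = G OR A = 0 OR 0 = 0
w2 = w1 OR B = 0 OR 0 = 0
w3 = w1 OR w2 = 0 OR 0 = 0
w4 = w2 AND w3 = 0 AND 0 = 0
w5 = w4 OR C = 0 OR 1 = 1
w6 = w5 AND D = 1 AND 1 = 1
w7 = w6 NOR E = 1 NOR 0 = 0
w8 = w7 AND F = 0 AND 0 = 0
w9 = w8 XOR w2 = 0 XOR 0 = 0
w10 = w9 XOR w7 = 0 XOR 0 = 0
So w9 = 0 and w10 = 0.

A=0, B=0, C=1, D=1, E=0, F=0, G=0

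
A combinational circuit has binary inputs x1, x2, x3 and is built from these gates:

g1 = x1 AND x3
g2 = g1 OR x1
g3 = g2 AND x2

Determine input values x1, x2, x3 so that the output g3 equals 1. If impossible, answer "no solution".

g3 = g2 AND x2 must be 1, so both g2 = 1 and x2 = 1.
g2 = g1 OR x1 must be 1, so at least one of g1, x1 is 1.
Check with x1=1 x2=1 x3=0:
g1 = x1 AND x3 = 1 AND 0 = 0
g2 = g1 OR x1 = 0 OR 1 = 1
g3 = g2 AND x2 = 1 AND 1 = 1
So g3 = 1 as required.

x1=1 x2=1 x3=0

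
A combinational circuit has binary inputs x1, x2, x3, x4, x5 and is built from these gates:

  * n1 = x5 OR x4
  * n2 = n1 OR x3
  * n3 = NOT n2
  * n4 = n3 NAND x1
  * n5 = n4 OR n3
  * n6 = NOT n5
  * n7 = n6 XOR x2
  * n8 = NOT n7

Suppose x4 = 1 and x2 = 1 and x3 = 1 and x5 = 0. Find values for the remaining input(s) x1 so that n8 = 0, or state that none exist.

Check with x4 = 1 and x2 = 1 and x3 = 1 and x5 = 0 and x1=0:
n1 = x5 OR x4 = 0 OR 1 = 1
n2 = n1 OR x3 = 1 OR 1 = 1
n3 = NOT n2 = NOT 1 = 0
n4 = n3 NAND x1 = 0 NAND 0 = 1
n5 = n4 OR n3 = 1 OR 0 = 1
n6 = NOT n5 = NOT 1 = 0
n7 = n6 XOR x2 = 0 XOR 1 = 1
n8 = NOT n7 = NOT 1 = 0
So n8 = 0.

x1=0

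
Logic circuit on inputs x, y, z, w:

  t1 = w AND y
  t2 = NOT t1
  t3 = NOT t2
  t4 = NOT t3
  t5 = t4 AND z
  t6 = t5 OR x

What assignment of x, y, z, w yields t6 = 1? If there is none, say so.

x=1, y=1, z=0, w=0

t6 = t5 OR x must be 1, so at least one of t5, x is 1.
Check with x=1, y=1, z=0, w=0:
t1 = w AND y = 0 AND 1 = 0
t2 = NOT t1 = NOT 0 = 1
t3 = NOT t2 = NOT 1 = 0
t4 = NOT t3 = NOT 0 = 1
t5 = t4 AND z = 1 AND 0 = 0
t6 = t5 OR x = 0 OR 1 = 1
So t6 = 1 as required.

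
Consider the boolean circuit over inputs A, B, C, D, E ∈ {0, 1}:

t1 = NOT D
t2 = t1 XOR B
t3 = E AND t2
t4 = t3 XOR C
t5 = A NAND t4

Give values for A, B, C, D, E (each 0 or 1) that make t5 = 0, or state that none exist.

A=1, B=1, C=1, D=0, E=0

t5 = A NAND t4 must be 0, so both A = 1 and t4 = 1.
t4 = t3 XOR C must be 1, so t3 and C differ.
Check with A=1, B=1, C=1, D=0, E=0:
t1 = NOT D = NOT 0 = 1
t2 = t1 XOR B = 1 XOR 1 = 0
t3 = E AND t2 = 0 AND 0 = 0
t4 = t3 XOR C = 0 XOR 1 = 1
t5 = A NAND t4 = 1 NAND 1 = 0
So t5 = 0 as required.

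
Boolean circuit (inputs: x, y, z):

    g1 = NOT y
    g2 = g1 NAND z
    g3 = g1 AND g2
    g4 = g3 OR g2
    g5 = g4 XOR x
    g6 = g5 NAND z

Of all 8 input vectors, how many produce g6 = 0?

g6 = g5 NAND z must be 0, so both g5 = 1 and z = 1.
g5 = g4 XOR x must be 1, so g4 and x differ.
Enumerating the 8 input combinations, 2 give g6 = 0 and 6 give g6 = 1.

2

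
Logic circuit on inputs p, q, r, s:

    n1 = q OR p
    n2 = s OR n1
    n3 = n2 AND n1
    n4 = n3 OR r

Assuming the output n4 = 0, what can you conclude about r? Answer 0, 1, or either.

0

n4 = n3 OR r must be 0, so both n3 = 0 and r = 0.
Every assignment with n4 = 0 has r = 0; there are 2 such assignment(s).
  p=0, q=0, r=0, s=0
  p=0, q=0, r=0, s=1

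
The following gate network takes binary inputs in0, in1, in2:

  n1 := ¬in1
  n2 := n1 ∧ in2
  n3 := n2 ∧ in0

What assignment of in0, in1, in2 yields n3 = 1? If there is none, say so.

in0=1 in1=0 in2=1

n3 = n2 ∧ in0 must be 1, so both n2 = 1 and in0 = 1.
Check with in0=1 in1=0 in2=1:
n1 = ¬in1 = ¬0 = 1
n2 = n1 ∧ in2 = 1 ∧ 1 = 1
n3 = n2 ∧ in0 = 1 ∧ 1 = 1
So n3 = 1 as required.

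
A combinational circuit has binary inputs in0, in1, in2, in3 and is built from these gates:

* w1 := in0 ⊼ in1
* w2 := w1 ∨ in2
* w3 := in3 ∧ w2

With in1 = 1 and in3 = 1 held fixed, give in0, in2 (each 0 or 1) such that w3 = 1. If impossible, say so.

w3 = in3 ∧ w2 must be 1, so both in3 = 1 and w2 = 1.
w2 = w1 ∨ in2 must be 1, so at least one of w1, in2 is 1.
Check with in1 = 1 and in3 = 1 and in0=1, in2=1:
w1 = in0 ⊼ in1 = 1 ⊼ 1 = 0
w2 = w1 ∨ in2 = 0 ∨ 1 = 1
w3 = in3 ∧ w2 = 1 ∧ 1 = 1
So w3 = 1.

in0=1, in2=1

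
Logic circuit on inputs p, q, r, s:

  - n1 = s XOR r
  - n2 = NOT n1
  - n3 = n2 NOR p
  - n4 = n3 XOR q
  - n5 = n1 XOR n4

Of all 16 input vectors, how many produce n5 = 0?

8

n5 = n1 XOR n4 must be 0, so n1 and n4 are equal.
Enumerating the 16 input combinations, 8 give n5 = 0 and 8 give n5 = 1.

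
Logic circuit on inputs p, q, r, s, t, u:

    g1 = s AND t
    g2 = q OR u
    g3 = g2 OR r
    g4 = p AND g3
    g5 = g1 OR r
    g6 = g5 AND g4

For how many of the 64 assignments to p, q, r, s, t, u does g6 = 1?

g6 = g5 AND g4 must be 1, so both g5 = 1 and g4 = 1.
g5 = g1 OR r must be 1, so at least one of g1, r is 1.
g4 = p AND g3 must be 1, so both p = 1 and g3 = 1.
Enumerating the 64 input combinations, 19 give g6 = 1 and 45 give g6 = 0.

19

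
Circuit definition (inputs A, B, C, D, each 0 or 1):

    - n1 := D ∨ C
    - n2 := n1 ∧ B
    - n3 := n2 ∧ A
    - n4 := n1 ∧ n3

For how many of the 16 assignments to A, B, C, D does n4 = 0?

13

n4 = n1 ∧ n3 must be 0, so at least one of n1, n3 is 0.
Enumerating the 16 input combinations, 13 give n4 = 0 and 3 give n4 = 1.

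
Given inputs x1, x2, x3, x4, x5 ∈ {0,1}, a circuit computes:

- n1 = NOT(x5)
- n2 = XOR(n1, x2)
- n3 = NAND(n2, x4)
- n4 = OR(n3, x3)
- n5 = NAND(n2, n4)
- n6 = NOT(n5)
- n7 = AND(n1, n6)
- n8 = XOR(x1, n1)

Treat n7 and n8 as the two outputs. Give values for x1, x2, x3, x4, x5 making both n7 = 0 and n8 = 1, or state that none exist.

Check with x1=1, x2=0, x3=1, x4=1, x5=1:
n1 = NOT(x5) = NOT 1 = 0
n2 = XOR(n1, x2) = XOR(0, 0) = 0
n3 = NAND(n2, x4) = NAND(0, 1) = 1
n4 = OR(n3, x3) = OR(1, 1) = 1
n5 = NAND(n2, n4) = NAND(0, 1) = 1
n6 = NOT(n5) = NOT 1 = 0
n7 = AND(n1, n6) = AND(0, 0) = 0
n8 = XOR(x1, n1) = XOR(1, 0) = 1
So n7 = 0 and n8 = 1.

x1=1, x2=0, x3=1, x4=1, x5=1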